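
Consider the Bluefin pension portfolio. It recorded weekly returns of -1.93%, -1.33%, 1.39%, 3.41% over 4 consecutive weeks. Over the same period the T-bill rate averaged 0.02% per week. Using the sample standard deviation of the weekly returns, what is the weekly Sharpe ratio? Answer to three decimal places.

0.147

r̄ = (-1.93 − 1.33 + 1.39 + 3.41) / 4 = 1.540 / 4 = 0.3850%
Σ(r − r̄)² = (-1.93 − 0.3850)² + (-1.33 − 0.3850)² + … = 18.4611
σ = √[18.4611 / 3] = 2.4807%
Sharpe = (r̄ − rf) / σ = (0.3850 − 0.02) / 2.4807 = 0.3650 / 2.4807 = 0.1471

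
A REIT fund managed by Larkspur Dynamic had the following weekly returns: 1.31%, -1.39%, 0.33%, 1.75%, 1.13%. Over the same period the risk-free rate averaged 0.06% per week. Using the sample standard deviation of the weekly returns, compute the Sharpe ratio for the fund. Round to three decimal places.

Mean return r̄ = 3.130 / 5 = 0.6260%
Sample std dev = √[6.1371 / 4] = 1.2387%
Sharpe = (r̄ − rf) / σ = (0.6260 − 0.06) / 1.2387 = 0.5660 / 1.2387 = 0.4569

0.457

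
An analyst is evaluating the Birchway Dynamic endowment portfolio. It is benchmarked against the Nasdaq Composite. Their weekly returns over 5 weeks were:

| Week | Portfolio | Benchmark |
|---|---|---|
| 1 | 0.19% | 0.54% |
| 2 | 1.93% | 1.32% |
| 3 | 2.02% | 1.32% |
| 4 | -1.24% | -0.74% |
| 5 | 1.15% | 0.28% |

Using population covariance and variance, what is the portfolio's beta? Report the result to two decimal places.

r̄p = 0.8100%,  r̄m = 0.5440%
Cov = Σ(rp − r̄p)(rm − r̄m) / 5 = 0.8706
Var(rm) = Σ(rm − r̄m)² / 5 = 0.5845
β = Cov / Var = 0.8706 / 0.5845 = 1.4895

1.49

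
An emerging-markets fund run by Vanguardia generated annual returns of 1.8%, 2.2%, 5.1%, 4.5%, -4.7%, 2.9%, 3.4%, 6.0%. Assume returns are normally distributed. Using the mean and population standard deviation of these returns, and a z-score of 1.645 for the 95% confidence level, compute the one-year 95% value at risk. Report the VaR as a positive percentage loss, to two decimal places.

2.43

Mean return r̄ = 21.20 / 8 = 2.6500%
Σ(r − r̄)² = (1.8 − 2.6500)² + (2.2 − 2.6500)² + … = 76.2200
σ = √[76.2200 / 8] = 3.0867%
VaR = −(r̄ − z·σ) = −(2.6500 − 1.645 × 3.0867) = −(-2.4276) = 2.4276%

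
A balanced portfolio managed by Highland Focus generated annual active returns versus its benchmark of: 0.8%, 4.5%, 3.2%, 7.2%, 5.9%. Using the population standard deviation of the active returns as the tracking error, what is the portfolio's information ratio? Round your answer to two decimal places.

1.95

r̄ = (0.8 + 4.5 + 3.2 + 7.2 + 5.9) / 5 = 21.60 / 5 = 4.3200%
Σ(r − r̄)² = (0.8 − 4.3200)² + (4.5 − 4.3200)² + … = 24.4680
population σ = √(24.4680 / 5) = √4.8936 = 2.2121%
IR = r̄ / tracking error = 4.3200 / 2.2121 = 1.9529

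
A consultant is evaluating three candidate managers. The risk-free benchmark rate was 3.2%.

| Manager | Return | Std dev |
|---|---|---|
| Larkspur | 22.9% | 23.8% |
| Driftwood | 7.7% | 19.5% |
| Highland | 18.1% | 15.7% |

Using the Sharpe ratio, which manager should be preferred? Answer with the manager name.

Highland

Larkspur: Sharpe ratio = (22.9% − 3.2%) / 23.8% = 0.828
Driftwood: Sharpe ratio = (7.7% − 3.2%) / 19.5% = 0.231
Highland: Sharpe ratio = (18.1% − 3.2%) / 15.7% = 0.949
Highest: Highland (0.949).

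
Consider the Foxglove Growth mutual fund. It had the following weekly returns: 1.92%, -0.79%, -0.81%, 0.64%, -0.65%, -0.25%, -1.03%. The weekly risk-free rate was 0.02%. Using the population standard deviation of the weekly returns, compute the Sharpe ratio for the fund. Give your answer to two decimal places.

-0.16

r̄ = (1.92 − 0.79 − 0.81 + 0.64 − 0.65 − 0.25 − 1.03) / 7 = -0.970 / 7 = -0.1386%
Population std dev = √[6.7877 / 7] = 0.9847%
Sharpe = (r̄ − rf) / σ = (-0.1386 − 0.02) / 0.9847 = -0.1586 / 0.9847 = -0.1611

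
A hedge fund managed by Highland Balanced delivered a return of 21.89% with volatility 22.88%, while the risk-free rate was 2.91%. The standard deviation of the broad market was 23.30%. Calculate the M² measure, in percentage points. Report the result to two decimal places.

Sharpe = (Rp − Rf) / σp = (21.89% − 2.91%) / 22.88% = 0.8295
M² = Rf + Sharpe × σm = 2.91% + 0.8295 × 23.30% = 22.2374%

22.24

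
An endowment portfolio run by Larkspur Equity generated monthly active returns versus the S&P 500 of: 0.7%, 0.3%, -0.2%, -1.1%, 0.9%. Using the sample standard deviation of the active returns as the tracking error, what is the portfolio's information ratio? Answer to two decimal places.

r̄ = (0.7 + 0.3 − 0.2 − 1.1 + 0.9) / 5 = 0.60 / 5 = 0.1200%
Sample σ = √[Σ(r − r̄)² / 4] = √[2.5680 / 4] = √0.6420 = 0.8012%
IR = r̄ / tracking error = 0.1200 / 0.8012 = 0.1498

0.15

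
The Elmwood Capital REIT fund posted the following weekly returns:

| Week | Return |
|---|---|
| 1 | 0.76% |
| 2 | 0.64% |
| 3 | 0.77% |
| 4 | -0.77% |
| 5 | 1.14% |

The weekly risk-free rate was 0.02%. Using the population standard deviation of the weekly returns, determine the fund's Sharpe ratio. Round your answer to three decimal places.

0.739

Mean return r̄ = 2.540 / 5 = 0.5080%
Σ(r − r̄)² = (0.76 − 0.5080)² + (0.64 − 0.5080)² + (0.77 − 0.5080)² + … = 2.1823
σ = √[2.1823 / 5] = 0.6607%
Sharpe = (r̄ − rf) / σ = (0.5080 − 0.02) / 0.6607 = 0.4880 / 0.6607 = 0.7386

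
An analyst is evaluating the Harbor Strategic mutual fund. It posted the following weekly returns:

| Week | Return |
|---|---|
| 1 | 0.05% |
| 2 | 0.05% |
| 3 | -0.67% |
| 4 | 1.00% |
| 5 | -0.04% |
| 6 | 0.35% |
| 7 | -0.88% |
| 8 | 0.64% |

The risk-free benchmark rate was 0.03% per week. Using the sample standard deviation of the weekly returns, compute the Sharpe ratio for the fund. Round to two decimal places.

r̄ = (0.05 + 0.05 − 0.67 + 1 − 0.04 + 0.35 − 0.88 + 0.64) / 8 = 0.500 / 8 = 0.0625%
Sample σ = √[Σ(r − r̄)² / 7] = √[2.7308 / 7] = √0.3901 = 0.6246%
Sharpe = (r̄ − rf) / σ = (0.0625 − 0.03) / 0.6246 = 0.0325 / 0.6246 = 0.0520

0.05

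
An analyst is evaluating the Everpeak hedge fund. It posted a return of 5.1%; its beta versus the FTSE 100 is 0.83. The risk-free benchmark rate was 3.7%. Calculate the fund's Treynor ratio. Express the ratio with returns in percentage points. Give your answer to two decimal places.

Treynor = (Rp − Rf) / β = (5.1% − 3.7%) / 0.83 = 1.40 / 0.83 = 1.6867

1.69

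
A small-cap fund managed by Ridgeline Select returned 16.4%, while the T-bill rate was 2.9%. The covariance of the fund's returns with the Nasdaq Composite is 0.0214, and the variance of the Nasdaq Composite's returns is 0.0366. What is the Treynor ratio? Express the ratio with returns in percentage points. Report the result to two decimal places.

23.09

β = Cov / Var = 0.0214 / 0.0366 = 0.5847
Treynor = (Rp − Rf) / β = (16.4% − 2.9%) / 0.5847 = 13.50 / 0.5847 = 23.0888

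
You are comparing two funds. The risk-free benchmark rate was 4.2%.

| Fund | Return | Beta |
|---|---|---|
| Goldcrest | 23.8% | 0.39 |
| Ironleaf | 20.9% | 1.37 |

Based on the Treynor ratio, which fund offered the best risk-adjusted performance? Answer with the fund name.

Goldcrest: Treynor = (23.8% − 4.2%) / 0.39 = 50.256
Ironleaf: Treynor = (20.9% − 4.2%) / 1.37 = 12.190
Highest: Goldcrest (50.256).

Goldcrest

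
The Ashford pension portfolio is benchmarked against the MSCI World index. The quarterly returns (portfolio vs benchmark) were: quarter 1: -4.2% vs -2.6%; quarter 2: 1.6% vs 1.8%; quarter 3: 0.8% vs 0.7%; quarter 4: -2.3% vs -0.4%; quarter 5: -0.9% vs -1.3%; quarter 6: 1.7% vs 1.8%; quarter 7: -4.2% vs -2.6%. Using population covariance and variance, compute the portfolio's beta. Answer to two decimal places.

r̄p = -1.0714%,  r̄m = -0.3714%
Cov = Σ(rp − r̄p)(rm − r̄m) / 7 = 3.9492
Var(rm) = Σ(rm − r̄m)² / 7 = 3.0535
β = Cov / Var = 3.9492 / 3.0535 = 1.2933

1.29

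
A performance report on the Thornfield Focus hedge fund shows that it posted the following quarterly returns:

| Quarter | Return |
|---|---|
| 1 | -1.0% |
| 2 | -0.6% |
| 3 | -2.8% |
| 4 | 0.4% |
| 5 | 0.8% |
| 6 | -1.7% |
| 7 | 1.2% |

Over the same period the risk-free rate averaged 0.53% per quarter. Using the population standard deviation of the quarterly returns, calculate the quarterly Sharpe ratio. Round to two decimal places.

-0.80

r̄ = (-1 − 0.6 − 2.8 + 0.4 + 0.8 − 1.7 + 1.2) / 7 = -3.70 / 7 = -0.5286%
Σ(r − r̄)² = 12.3743; population σ = √(12.3743/7) = 1.3296%
Sharpe = (r̄ − rf) / σ = (-0.5286 − 0.53) / 1.3296 = -1.0586 / 1.3296 = -0.7962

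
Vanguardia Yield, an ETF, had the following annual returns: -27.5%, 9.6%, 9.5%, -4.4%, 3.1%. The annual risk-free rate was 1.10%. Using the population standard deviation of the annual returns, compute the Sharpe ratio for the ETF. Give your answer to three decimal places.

μ = (-27.5 + 9.6 + 9.5 − 4.4 + 3.1) / 5 = -1.9400%
Σ(r − μ)² = 948.8120; population σ = √(948.8120/5) = 13.7754%
Sharpe = (μ − rf) / σ = (-1.9400 − 1.1) / 13.7754 = -3.0400 / 13.7754 = -0.2207

-0.221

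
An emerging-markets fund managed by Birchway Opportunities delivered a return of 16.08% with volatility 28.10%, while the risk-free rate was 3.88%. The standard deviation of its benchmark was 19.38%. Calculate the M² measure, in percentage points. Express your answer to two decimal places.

12.29

Sharpe = (Rp − Rf) / σp = (16.08% − 3.88%) / 28.10% = 0.4342
M² = Rf + Sharpe × σm = 3.88% + 0.4342 × 19.38% = 12.2948%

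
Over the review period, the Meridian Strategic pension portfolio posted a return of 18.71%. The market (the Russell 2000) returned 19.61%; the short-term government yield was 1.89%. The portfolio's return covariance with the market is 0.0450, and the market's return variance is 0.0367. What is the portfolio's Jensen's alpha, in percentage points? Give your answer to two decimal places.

β = Cov / Var = 0.0450 / 0.0367 = 1.2262
E[R] = Rf + β(Rm − Rf) = 1.89% + 1.2262 × (19.61% − 1.89%) = 23.6183%
α = Rp − E[R] = 18.71% − 23.6183% = -4.9083

-4.91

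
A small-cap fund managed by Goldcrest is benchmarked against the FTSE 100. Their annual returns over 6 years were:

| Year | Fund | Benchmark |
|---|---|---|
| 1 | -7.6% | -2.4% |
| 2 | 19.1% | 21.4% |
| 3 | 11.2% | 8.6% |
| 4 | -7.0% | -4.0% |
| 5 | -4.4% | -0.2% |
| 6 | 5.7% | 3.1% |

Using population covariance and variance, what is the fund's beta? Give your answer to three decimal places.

r̄p = 2.8333%,  r̄m = 4.4167%
Cov = Σ(rp − r̄p)(rm − r̄m) / 6 = 82.4611
Var(rm) = Σ(rm − r̄m)² / 6 = 74.3814
β = Cov / Var = 82.4611 / 74.3814 = 1.1086

1.109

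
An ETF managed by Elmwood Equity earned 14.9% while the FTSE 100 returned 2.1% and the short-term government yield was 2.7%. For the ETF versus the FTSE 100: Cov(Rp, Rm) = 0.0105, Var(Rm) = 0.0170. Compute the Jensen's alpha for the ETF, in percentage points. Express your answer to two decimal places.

β = Cov / Var = 0.0105 / 0.0170 = 0.6176
E[R] = Rf + β(Rm − Rf) = 2.7% + 0.6176 × (2.1% − 2.7%) = 2.3294%
α = Rp − E[R] = 14.9% − 2.3294% = 12.5706

12.57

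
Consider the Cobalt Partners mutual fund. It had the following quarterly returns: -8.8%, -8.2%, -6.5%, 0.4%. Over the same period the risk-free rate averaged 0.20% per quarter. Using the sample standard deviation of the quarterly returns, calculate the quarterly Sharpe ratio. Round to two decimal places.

r̄ = (-8.8 − 8.2 − 6.5 + 0.4) / 4 = -23.10 / 4 = -5.7750%
Σ(r − r̄)² = (-8.8 − (-5.7750))² + (-8.2 − (-5.7750))² + (-6.5 − (-5.7750))² + … = 53.6875
σ = √[53.6875 / 3] = 4.2303%
Sharpe = (r̄ − rf) / σ = (-5.7750 − 0.2) / 4.2303 = -5.9750 / 4.2303 = -1.4124

-1.41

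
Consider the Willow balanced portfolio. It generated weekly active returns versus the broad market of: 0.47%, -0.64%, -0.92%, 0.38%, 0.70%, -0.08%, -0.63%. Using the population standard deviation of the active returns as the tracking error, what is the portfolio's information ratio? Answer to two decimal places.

-0.17

r̄ = (0.47 − 0.64 − 0.92 + 0.38 + 0.7 − 0.08 − 0.63) / 7 = -0.1029%
Σ(r − r̄)² = (0.47 − (-0.1029))² + (-0.64 − (-0.1029))² + … = 2.4405
σ = √[2.4405 / 7] = 0.5905%
IR = r̄ / tracking error = -0.1029 / 0.5905 = -0.1743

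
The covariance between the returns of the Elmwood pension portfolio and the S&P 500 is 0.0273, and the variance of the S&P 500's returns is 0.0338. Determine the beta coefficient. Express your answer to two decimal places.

0.81

β = Cov(Rp, Rm) / Var(Rm) = 0.0273 / 0.0338 = 0.8077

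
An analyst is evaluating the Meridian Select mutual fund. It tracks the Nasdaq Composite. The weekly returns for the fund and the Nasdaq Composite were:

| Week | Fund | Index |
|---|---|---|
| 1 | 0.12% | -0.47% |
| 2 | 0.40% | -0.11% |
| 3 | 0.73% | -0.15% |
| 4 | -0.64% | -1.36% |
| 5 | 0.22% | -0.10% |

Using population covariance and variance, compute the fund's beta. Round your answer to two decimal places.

0.87

r̄p = 0.1660%,  r̄m = -0.4380%
Cov = Σ(rp − r̄p)(rm − r̄m) / 5 = 0.2004
Var(rm) = Σ(rm − r̄m)² / 5 = 0.2312
β = Cov / Var = 0.2004 / 0.2312 = 0.8668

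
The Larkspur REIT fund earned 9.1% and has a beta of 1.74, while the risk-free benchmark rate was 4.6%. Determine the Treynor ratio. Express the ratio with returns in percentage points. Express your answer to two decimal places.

2.59

Treynor = (Rp − Rf) / β = (9.1% − 4.6%) / 1.74 = 4.50 / 1.74 = 2.5862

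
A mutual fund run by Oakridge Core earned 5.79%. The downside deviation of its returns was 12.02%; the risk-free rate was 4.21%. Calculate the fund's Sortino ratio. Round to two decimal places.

Sortino = (Rp − Rf) / σd = (5.79% − 4.21%) / 12.02% = 1.58% / 12.02% = 0.1314

0.13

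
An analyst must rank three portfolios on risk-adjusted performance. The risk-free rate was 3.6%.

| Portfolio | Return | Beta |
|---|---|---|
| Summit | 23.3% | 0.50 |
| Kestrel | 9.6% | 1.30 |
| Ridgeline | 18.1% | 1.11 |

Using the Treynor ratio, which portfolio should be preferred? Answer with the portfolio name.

Summit: Treynor = (23.3% − 3.6%) / 0.50 = 39.400
Kestrel: Treynor = (9.6% − 3.6%) / 1.30 = 4.615
Ridgeline: Treynor = (18.1% − 3.6%) / 1.11 = 13.063
Highest: Summit (39.400).

Summit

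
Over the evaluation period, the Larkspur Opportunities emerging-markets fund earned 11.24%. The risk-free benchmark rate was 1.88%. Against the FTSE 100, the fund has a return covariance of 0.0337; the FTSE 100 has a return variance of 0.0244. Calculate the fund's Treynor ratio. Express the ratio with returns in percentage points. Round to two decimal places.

6.78

β = Cov / Var = 0.0337 / 0.0244 = 1.3811
Treynor = (Rp − Rf) / β = (11.24% − 1.88%) / 1.3811 = 9.36 / 1.3811 = 6.7772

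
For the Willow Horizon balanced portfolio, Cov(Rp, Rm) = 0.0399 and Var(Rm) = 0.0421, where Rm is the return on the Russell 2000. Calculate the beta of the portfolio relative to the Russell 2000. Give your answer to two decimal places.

β = Cov(Rp, Rm) / Var(Rm) = 0.0399 / 0.0421 = 0.9477

0.95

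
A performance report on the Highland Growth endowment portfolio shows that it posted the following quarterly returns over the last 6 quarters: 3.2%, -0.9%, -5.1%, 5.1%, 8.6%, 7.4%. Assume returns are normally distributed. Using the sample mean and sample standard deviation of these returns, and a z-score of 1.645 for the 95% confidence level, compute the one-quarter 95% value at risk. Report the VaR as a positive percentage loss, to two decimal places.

Mean return r̄ = 18.30 / 6 = 3.0500%
Σ(r − r̄)² = (3.2 − 3.0500)² + (-0.9 − 3.0500)² + … = 135.9750
σ = √[135.9750 / 5] = 5.2149%
VaR = −(r̄ − z·σ) = −(3.0500 − 1.645 × 5.2149) = −(-5.5285) = 5.5285%

5.53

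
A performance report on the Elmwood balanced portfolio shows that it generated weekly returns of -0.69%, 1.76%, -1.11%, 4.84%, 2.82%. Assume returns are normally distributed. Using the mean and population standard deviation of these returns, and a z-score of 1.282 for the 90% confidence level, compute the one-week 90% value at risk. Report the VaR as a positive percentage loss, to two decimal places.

1.32

Mean return μ = 7.620 / 5 = 1.5240%
Population σ = √[Σ(r − μ)² / 5] = √[24.5709 / 5] = √4.9142 = 2.2168%
VaR = −(μ − z·σ) = −(1.5240 − 1.282 × 2.2168) = −(-1.3179) = 1.3179%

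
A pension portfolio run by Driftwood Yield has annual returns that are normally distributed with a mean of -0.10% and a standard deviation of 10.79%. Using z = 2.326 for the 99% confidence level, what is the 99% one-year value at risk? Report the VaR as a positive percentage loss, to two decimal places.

25.20

VaR (as % loss) = −(μ − z·σ) = −(-0.10% − 2.326 × 10.79%) = −(-25.19754%) = 25.19754%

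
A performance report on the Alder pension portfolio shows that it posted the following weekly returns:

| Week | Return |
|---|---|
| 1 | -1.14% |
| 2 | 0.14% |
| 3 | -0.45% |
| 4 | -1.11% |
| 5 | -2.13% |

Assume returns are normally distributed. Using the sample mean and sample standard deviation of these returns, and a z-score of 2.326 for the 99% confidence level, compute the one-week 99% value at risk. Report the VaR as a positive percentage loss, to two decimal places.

2.92

Mean return r̄ = -4.690 / 5 = -0.9380%
Sample σ = √[Σ(r − r̄)² / 4] = √[2.8915 / 4] = √0.7229 = 0.8502%
VaR = −(r̄ − z·σ) = −(-0.9380 − 2.326 × 0.8502) = −(-2.9156) = 2.9156%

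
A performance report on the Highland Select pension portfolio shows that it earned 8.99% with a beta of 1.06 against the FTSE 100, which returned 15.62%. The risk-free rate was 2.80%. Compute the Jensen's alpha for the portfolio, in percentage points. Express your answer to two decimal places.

CAPM expected return = Rf + β(Rm − Rf) = 2.80% + 1.06 × (15.62% − 2.80%) = 2.8 + 1.06 × 12.82 = 16.3892%
Jensen's α = Rp − E[R] = 8.99% − 16.3892% = -7.3992

-7.40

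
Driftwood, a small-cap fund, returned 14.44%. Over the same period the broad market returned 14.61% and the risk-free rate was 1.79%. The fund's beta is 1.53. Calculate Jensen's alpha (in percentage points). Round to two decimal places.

CAPM expected return = Rf + β(Rm − Rf) = 1.79% + 1.53 × (14.61% − 1.79%) = 1.79 + 1.53 × 12.82 = 21.4046%
Jensen's α = Rp − E[R] = 14.44% − 21.4046% = -6.9646

-6.96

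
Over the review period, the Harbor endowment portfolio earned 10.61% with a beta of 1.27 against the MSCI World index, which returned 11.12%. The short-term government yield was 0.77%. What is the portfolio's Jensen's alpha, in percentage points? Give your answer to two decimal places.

-3.30

CAPM expected return = Rf + β(Rm − Rf) = 0.77% + 1.27 × (11.12% − 0.77%) = 0.77 + 1.27 × 10.35 = 13.9145%
Jensen's α = Rp − E[R] = 10.61% − 13.9145% = -3.3045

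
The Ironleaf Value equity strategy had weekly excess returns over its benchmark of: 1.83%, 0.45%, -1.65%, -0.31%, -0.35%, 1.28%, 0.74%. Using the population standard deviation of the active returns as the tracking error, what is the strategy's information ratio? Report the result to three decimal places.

0.264

r̄ = (1.83 + 0.45 − 1.65 − 0.31 − 0.35 + 1.28 + 0.74) / 7 = 1.990 / 7 = 0.2843%
Population std dev = √[8.1128 / 7] = 1.0766%
IR = r̄ / tracking error = 0.2843 / 1.0766 = 0.2641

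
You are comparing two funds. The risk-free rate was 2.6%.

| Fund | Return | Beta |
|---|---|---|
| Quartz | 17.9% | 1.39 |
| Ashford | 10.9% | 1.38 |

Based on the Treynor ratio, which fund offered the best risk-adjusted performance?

Quartz: Treynor = (17.9% − 2.6%) / 1.39 = 11.007
Ashford: Treynor = (10.9% − 2.6%) / 1.38 = 6.014
Highest: Quartz (11.007).

Quartz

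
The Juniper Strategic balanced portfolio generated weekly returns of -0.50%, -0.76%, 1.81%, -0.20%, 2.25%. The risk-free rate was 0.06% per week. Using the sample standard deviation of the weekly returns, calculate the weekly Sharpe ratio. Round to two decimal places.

Mean return μ = 2.600 / 5 = 0.5200%
Σ(r − μ)² = (-0.5 − 0.5200)² + (-0.76 − 0.5200)² + (1.81 − 0.5200)² + … = 7.8542
sample σ = √(7.8542 / 4) = √1.9636 = 1.4013%
Sharpe = (μ − rf) / σ = (0.5200 − 0.06) / 1.4013 = 0.4600 / 1.4013 = 0.3283

0.33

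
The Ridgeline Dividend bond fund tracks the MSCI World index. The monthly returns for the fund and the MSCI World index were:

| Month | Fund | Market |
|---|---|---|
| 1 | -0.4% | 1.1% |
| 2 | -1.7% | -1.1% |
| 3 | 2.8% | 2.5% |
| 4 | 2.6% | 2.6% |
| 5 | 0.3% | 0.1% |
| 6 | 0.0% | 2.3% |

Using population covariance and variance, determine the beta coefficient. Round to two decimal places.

r̄p = 0.6000%,  r̄m = 1.2500%
Cov = Σ(rp − r̄p)(rm − r̄m) / 6 = 1.7867
Var(rm) = Σ(rm − r̄m)² / 6 = 1.8925
β = Cov / Var = 1.7867 / 1.8925 = 0.9441

0.94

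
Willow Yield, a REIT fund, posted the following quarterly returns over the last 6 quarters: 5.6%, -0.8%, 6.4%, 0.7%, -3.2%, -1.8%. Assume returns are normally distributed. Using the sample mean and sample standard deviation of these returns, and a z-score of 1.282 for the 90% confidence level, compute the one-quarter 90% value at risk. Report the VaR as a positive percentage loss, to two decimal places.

Mean return r̄ = 6.90 / 6 = 1.1500%
Sample std dev = √[78.9950 / 5] = 3.9748%
VaR = −(r̄ − z·σ) = −(1.1500 − 1.282 × 3.9748) = −(-3.9457) = 3.9457%

3.95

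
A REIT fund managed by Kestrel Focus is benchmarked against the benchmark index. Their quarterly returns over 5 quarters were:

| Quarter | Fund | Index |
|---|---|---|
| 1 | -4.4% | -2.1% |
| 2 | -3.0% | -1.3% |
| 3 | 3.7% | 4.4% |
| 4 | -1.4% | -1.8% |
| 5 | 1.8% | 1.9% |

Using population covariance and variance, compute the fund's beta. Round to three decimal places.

1.125

r̄p = -0.6600%,  r̄m = 0.2200%
Cov = Σ(rp − r̄p)(rm − r̄m) / 5 = 7.2172
Var(rm) = Σ(rm − r̄m)² / 5 = 6.4136
β = Cov / Var = 7.2172 / 6.4136 = 1.1253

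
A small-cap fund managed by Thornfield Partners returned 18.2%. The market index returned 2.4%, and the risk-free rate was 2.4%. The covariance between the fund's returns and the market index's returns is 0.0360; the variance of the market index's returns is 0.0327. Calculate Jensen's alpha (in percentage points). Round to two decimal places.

β = Cov / Var = 0.0360 / 0.0327 = 1.1009
E[R] = Rf + β(Rm − Rf) = 2.4% + 1.1009 × (2.4% − 2.4%) = 2.4000%
α = Rp − E[R] = 18.2% − 2.4000% = 15.8000

15.80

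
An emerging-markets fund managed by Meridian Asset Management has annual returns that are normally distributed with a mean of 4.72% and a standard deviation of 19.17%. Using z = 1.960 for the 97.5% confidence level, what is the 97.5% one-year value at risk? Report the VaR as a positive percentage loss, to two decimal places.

VaR (as % loss) = −(μ − z·σ) = −(4.72% − 1.960 × 19.17%) = −(-32.8532%) = 32.8532%

32.85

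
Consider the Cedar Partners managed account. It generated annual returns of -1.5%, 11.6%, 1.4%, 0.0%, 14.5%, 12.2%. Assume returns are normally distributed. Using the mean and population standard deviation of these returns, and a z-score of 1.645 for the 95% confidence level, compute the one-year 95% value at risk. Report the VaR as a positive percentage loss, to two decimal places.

4.35

μ = (-1.5 + 11.6 + 1.4 + 0 + 14.5 + 12.2) / 6 = 38.20 / 6 = 6.3667%
Σ(r − μ)² = 254.6533; population σ = √(254.6533/6) = 6.5148%
VaR = −(μ − z·σ) = −(6.3667 − 1.645 × 6.5148) = −(-4.3501) = 4.3501%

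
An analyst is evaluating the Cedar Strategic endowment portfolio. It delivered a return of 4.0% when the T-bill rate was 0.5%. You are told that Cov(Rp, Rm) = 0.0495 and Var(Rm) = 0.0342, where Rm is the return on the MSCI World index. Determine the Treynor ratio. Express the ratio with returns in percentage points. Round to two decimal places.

β = Cov / Var = 0.0495 / 0.0342 = 1.4474
Treynor = (Rp − Rf) / β = (4.0% − 0.5%) / 1.4474 = 3.50 / 1.4474 = 2.4181

2.42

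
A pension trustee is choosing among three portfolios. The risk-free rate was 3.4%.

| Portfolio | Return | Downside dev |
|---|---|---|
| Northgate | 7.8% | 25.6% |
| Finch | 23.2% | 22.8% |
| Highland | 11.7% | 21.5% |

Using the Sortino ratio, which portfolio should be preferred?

Finch

Northgate: Sortino ratio = (7.8% − 3.4%) / 25.6% = 0.172
Finch: Sortino ratio = (23.2% − 3.4%) / 22.8% = 0.868
Highland: Sortino ratio = (11.7% − 3.4%) / 21.5% = 0.386
Highest: Finch (0.868).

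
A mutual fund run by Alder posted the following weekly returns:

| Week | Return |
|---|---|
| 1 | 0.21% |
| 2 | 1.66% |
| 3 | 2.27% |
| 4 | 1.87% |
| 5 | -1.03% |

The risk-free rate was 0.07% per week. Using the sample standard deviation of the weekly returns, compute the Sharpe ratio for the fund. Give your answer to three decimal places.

μ = (0.21 + 1.66 + 2.27 + 1.87 − 1.03) / 5 = 4.980 / 5 = 0.9960%
Sample σ = √[Σ(r − μ)² / 4] = √[7.5503 / 4] = √1.8876 = 1.3739%
Sharpe = (μ − rf) / σ = (0.9960 − 0.07) / 1.3739 = 0.9260 / 1.3739 = 0.6740

0.674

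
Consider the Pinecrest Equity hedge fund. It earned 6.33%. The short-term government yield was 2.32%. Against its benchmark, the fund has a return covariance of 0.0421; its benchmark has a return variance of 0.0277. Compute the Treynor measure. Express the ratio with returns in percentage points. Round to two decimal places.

2.64

β = Cov / Var = 0.0421 / 0.0277 = 1.5199
Treynor = (Rp − Rf) / β = (6.33% − 2.32%) / 1.5199 = 4.01 / 1.5199 = 2.6383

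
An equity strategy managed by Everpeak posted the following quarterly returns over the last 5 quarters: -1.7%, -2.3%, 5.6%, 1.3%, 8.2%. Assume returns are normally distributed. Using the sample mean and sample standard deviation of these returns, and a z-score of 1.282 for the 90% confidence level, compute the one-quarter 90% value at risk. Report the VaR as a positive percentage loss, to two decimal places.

3.65

r̄ = (-1.7 − 2.3 + 5.6 + 1.3 + 8.2) / 5 = 11.10 / 5 = 2.2200%
Σ(r − r̄)² = (-1.7 − 2.2200)² + (-2.3 − 2.2200)² + … = 83.8280
sample σ = √(83.8280 / 4) = √20.9570 = 4.5779%
VaR = −(r̄ − z·σ) = −(2.2200 − 1.282 × 4.5779) = −(-3.6489) = 3.6489%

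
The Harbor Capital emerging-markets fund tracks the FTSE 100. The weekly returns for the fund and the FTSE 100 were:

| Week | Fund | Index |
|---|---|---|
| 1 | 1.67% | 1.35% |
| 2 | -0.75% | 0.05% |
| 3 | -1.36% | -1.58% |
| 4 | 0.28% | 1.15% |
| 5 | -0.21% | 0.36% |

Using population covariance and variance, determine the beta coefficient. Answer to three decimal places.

0.869

r̄p = -0.0740%,  r̄m = 0.2660%
Cov = Σ(rp − r̄p)(rm − r̄m) / 5 = 0.9421
Var(rm) = Σ(rm − r̄m)² / 5 = 1.0839
β = Cov / Var = 0.9421 / 1.0839 = 0.8692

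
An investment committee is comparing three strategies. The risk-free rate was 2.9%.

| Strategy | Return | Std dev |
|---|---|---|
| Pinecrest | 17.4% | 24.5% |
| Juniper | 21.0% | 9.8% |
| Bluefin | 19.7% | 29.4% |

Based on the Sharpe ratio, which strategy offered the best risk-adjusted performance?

Pinecrest: Sharpe ratio = (17.4% − 2.9%) / 24.5% = 0.592
Juniper: Sharpe ratio = (21.0% − 2.9%) / 9.8% = 1.847
Bluefin: Sharpe ratio = (19.7% − 2.9%) / 29.4% = 0.571
Highest: Juniper (1.847).

Juniper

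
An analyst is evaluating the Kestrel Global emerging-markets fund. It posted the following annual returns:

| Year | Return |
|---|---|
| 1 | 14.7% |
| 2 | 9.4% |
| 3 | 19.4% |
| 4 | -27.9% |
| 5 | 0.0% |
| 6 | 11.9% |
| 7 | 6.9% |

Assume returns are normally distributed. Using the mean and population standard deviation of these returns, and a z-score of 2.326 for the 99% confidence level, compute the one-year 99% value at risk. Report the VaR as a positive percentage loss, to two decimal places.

μ = (14.7 + 9.4 + 19.4 − 27.9 + 0 + 11.9 + 6.9) / 7 = 34.40 / 7 = 4.9143%
Σ(r − μ)² = (14.7 − 4.9143)² + (9.4 − 4.9143)² + (19.4 − 4.9143)² + … = 1479.3886
population σ = √(1479.3886 / 7) = √211.3412 = 14.5376%
VaR = −(μ − z·σ) = −(4.9143 − 2.326 × 14.5376) = −(-28.9002) = 28.9002%

28.90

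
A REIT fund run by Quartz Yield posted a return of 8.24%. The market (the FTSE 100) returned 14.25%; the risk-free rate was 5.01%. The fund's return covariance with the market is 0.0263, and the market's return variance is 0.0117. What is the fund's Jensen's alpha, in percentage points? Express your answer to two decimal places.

-17.54

β = Cov / Var = 0.0263 / 0.0117 = 2.2479
E[R] = Rf + β(Rm − Rf) = 5.01% + 2.2479 × (14.25% − 5.01%) = 25.7806%
α = Rp − E[R] = 8.24% − 25.7806% = -17.5406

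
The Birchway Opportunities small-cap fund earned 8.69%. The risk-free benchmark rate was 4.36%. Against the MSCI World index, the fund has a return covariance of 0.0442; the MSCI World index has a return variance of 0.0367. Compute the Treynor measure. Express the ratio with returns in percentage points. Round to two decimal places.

3.60

β = Cov / Var = 0.0442 / 0.0367 = 1.2044
Treynor = (Rp − Rf) / β = (8.69% − 4.36%) / 1.2044 = 4.33 / 1.2044 = 3.5952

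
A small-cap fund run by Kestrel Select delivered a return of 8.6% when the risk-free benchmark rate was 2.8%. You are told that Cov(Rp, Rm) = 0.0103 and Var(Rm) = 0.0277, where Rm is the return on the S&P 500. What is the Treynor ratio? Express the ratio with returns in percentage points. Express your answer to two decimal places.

β = Cov / Var = 0.0103 / 0.0277 = 0.3718
Treynor = (Rp − Rf) / β = (8.6% − 2.8%) / 0.3718 = 5.80 / 0.3718 = 15.5998

15.60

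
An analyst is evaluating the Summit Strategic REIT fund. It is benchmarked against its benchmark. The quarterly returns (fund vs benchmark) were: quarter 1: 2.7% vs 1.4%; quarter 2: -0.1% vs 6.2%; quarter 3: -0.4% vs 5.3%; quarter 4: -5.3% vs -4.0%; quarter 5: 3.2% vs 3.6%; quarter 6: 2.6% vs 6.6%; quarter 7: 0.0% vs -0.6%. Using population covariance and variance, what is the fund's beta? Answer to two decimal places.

0.47

r̄p = 0.3857%,  r̄m = 2.6429%
Cov = Σ(rp − r̄p)(rm − r̄m) / 7 = 6.2549
Var(rm) = Σ(rm − r̄m)² / 7 = 13.2110
β = Cov / Var = 6.2549 / 13.2110 = 0.4735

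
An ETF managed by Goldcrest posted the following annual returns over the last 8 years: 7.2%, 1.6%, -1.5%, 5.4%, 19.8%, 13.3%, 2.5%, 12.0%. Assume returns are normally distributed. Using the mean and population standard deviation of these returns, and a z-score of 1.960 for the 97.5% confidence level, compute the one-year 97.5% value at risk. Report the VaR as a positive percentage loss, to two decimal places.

r̄ = (7.2 + 1.6 − 1.5 + 5.4 + 19.8 + 13.3 + 2.5 + 12) / 8 = 60.30 / 8 = 7.5375%
Σ(r − r̄)² = (7.2 − 7.5375)² + (1.6 − 7.5375)² + (-1.5 − 7.5375)² + … = 350.4788
σ = √[350.4788 / 8] = 6.6189%
VaR = −(r̄ − z·σ) = −(7.5375 − 1.960 × 6.6189) = −(-5.4355) = 5.4355%

5.44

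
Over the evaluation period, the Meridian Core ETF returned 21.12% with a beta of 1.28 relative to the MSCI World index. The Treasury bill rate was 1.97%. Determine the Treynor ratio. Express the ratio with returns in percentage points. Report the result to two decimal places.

Treynor = (Rp − Rf) / β = (21.12% − 1.97%) / 1.28 = 19.15 / 1.28 = 14.9609

14.96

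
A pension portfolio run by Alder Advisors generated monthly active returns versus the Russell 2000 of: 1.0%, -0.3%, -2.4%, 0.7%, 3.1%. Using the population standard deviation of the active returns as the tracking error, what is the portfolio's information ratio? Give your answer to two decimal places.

r̄ = (1 − 0.3 − 2.4 + 0.7 + 3.1) / 5 = 0.4200%
Σ(r − r̄)² = 16.0680; population σ = √(16.0680/5) = 1.7927%
IR = r̄ / tracking error = 0.4200 / 1.7927 = 0.2343

0.23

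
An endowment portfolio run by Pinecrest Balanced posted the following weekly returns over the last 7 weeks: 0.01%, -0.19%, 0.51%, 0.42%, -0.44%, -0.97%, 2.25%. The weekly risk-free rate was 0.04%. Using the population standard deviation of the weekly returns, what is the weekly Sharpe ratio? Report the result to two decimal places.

0.20

r̄ = (0.01 − 0.19 + 0.51 + 0.42 − 0.44 − 0.97 + 2.25) / 7 = 1.590 / 7 = 0.2271%
Population std dev = √[6.3085 / 7] = 0.9493%
Sharpe = (r̄ − rf) / σ = (0.2271 − 0.04) / 0.9493 = 0.1871 / 0.9493 = 0.1971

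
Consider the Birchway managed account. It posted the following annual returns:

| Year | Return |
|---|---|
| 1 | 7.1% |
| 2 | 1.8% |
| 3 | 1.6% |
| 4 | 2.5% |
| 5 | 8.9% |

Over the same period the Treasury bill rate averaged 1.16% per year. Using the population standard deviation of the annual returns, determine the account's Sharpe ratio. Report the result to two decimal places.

1.06

r̄ = (7.1 + 1.8 + 1.6 + 2.5 + 8.9) / 5 = 4.3800%
Σ(r − r̄)² = (7.1 − 4.3800)² + (1.8 − 4.3800)² + (1.6 − 4.3800)² + … = 45.7480
σ = √[45.7480 / 5] = 3.0248%
Sharpe = (r̄ − rf) / σ = (4.3800 − 1.16) / 3.0248 = 3.2200 / 3.0248 = 1.0645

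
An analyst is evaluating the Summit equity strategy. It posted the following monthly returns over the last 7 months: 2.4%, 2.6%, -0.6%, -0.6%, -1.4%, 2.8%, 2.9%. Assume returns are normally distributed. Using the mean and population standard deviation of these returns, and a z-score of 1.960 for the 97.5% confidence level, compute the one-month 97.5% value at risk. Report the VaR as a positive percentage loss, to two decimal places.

2.32

Mean return μ = 8.10 / 7 = 1.1571%
Σ(r − μ)² = (2.4 − 1.1571)² + (2.6 − 1.1571)² + … = 22.0771
population σ = √(22.0771 / 7) = √3.1539 = 1.7759%
VaR = −(μ − z·σ) = −(1.1571 − 1.960 × 1.7759) = −(-2.3237) = 2.3237%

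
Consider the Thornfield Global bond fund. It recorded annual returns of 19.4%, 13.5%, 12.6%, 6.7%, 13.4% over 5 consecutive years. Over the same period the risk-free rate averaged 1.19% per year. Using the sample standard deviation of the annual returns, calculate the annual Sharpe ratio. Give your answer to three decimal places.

r̄ = (19.4 + 13.5 + 12.6 + 6.7 + 13.4) / 5 = 65.60 / 5 = 13.1200%
Sample σ = √[Σ(r − r̄)² / 4] = √[81.1480 / 4] = √20.2870 = 4.5041%
Sharpe = (r̄ − rf) / σ = (13.1200 − 1.19) / 4.5041 = 11.9300 / 4.5041 = 2.6487

2.649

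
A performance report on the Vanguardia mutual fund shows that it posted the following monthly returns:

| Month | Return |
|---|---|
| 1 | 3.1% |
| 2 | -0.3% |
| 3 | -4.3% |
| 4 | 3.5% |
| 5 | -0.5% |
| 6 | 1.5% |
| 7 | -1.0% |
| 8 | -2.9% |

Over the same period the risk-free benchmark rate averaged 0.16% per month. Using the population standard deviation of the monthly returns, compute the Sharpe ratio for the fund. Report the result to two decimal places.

μ = (3.1 − 0.3 − 4.3 + 3.5 − 0.5 + 1.5 − 1 − 2.9) / 8 = -0.90 / 8 = -0.1125%
Population std dev = √[52.2488 / 8] = 2.5556%
Sharpe = (μ − rf) / σ = (-0.1125 − 0.16) / 2.5556 = -0.2725 / 2.5556 = -0.1066

-0.11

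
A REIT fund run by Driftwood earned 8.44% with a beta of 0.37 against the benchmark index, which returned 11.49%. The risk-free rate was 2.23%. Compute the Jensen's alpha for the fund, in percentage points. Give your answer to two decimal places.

2.78

CAPM expected return = Rf + β(Rm − Rf) = 2.23% + 0.37 × (11.49% − 2.23%) = 2.23 + 0.37 × 9.26 = 5.6562%
Jensen's α = Rp − E[R] = 8.44% − 5.6562% = 2.7838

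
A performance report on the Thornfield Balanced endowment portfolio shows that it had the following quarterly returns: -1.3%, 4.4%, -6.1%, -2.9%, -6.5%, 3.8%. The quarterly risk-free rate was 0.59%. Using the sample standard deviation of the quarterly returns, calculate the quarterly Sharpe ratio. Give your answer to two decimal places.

μ = (-1.3 + 4.4 − 6.1 − 2.9 − 6.5 + 3.8) / 6 = -1.4333%
Sample std dev = √[111.0333 / 5] = 4.7124%
Sharpe = (μ − rf) / σ = (-1.4333 − 0.59) / 4.7124 = -2.0233 / 4.7124 = -0.4294

-0.43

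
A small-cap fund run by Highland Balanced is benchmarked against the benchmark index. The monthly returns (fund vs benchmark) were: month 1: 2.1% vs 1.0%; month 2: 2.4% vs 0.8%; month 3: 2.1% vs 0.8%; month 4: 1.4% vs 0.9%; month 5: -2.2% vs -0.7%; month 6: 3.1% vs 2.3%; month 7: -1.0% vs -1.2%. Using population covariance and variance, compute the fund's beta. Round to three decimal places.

1.527

r̄p = 1.1286%,  r̄m = 0.5571%
Cov = Σ(rp − r̄p)(rm − r̄m) / 7 = 1.7755
Var(rm) = Σ(rm − r̄m)² / 7 = 1.1624
β = Cov / Var = 1.7755 / 1.1624 = 1.5274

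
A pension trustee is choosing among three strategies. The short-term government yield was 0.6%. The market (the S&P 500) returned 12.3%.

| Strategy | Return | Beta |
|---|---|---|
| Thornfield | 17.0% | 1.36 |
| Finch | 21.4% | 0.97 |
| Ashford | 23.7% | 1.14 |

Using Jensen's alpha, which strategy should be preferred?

Thornfield: α = 17.0% − [0.6% + 1.36 × (12.3% − 0.6%)] = 0.488
Finch: α = 21.4% − [0.6% + 0.97 × (12.3% − 0.6%)] = 9.451
Ashford: α = 23.7% − [0.6% + 1.14 × (12.3% − 0.6%)] = 9.762
Highest: Ashford (9.762).

Ashford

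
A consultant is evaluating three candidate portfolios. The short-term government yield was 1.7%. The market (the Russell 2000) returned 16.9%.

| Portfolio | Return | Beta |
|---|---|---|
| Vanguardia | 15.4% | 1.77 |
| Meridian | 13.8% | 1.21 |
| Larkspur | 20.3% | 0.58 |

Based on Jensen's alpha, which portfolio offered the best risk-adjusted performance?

Larkspur

Vanguardia: α = 15.4% − [1.7% + 1.77 × (16.9% − 1.7%)] = -13.204
Meridian: α = 13.8% − [1.7% + 1.21 × (16.9% − 1.7%)] = -6.292
Larkspur: α = 20.3% − [1.7% + 0.58 × (16.9% − 1.7%)] = 9.784
Highest: Larkspur (9.784).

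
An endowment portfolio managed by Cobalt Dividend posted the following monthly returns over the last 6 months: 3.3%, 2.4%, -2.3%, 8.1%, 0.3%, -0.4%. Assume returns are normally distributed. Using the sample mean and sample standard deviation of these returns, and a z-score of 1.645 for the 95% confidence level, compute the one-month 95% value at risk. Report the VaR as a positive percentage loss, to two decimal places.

r̄ = (3.3 + 2.4 − 2.3 + 8.1 + 0.3 − 0.4) / 6 = 11.40 / 6 = 1.9000%
Σ(r − r̄)² = (3.3 − 1.9000)² + (2.4 − 1.9000)² + (-2.3 − 1.9000)² + … = 66.1400
sample σ = √(66.1400 / 5) = √13.2280 = 3.6370%
VaR = −(r̄ − z·σ) = −(1.9000 − 1.645 × 3.6370) = −(-4.0829) = 4.0829%

4.08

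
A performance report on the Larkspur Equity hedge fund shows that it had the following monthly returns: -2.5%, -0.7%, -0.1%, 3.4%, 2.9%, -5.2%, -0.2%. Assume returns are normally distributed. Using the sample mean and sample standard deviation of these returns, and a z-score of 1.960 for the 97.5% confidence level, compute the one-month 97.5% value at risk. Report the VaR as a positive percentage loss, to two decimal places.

μ = (-2.5 − 0.7 − 0.1 + 3.4 + 2.9 − 5.2 − 0.2) / 7 = -2.40 / 7 = -0.3429%
Sample std dev = √[52.9771 / 6] = 2.9715%
VaR = −(μ − z·σ) = −(-0.3429 − 1.960 × 2.9715) = −(-6.1670) = 6.1670%

6.17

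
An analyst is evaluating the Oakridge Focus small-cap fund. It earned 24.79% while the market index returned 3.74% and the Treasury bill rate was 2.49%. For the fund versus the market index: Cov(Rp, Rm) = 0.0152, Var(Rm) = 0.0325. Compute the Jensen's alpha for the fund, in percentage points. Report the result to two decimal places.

21.72

β = Cov / Var = 0.0152 / 0.0325 = 0.4677
E[R] = Rf + β(Rm − Rf) = 2.49% + 0.4677 × (3.74% − 2.49%) = 3.0746%
α = Rp − E[R] = 24.79% − 3.0746% = 21.7154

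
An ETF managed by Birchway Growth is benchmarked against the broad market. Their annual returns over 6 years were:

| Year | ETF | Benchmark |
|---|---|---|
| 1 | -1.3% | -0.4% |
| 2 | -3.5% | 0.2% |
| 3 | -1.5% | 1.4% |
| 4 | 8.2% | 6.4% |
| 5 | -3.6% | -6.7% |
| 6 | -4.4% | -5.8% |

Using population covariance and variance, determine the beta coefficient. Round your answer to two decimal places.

r̄p = -1.0167%,  r̄m = -0.8167%
Cov = Σ(rp − r̄p)(rm − r̄m) / 6 = 15.8097
Var(rm) = Σ(rm − r̄m)² / 6 = 19.6081
β = Cov / Var = 15.8097 / 19.6081 = 0.8063

0.81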